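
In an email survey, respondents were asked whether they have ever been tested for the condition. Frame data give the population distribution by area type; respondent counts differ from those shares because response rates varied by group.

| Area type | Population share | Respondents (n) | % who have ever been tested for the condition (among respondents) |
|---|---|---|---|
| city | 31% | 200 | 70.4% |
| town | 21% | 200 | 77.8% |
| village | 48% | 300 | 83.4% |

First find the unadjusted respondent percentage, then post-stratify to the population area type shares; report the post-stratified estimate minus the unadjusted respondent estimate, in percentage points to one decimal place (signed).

Naive respondent-only estimate (weights = respondent counts):
  (200/700)×70.4 + (200/700)×77.8 + (300/700)×83.4 = 78.0857%
Reweighting by population area type shares:
  0.31×70.4 + 0.21×77.8 + 0.48×83.4 = 78.194%
Difference = 78.194 − 78.0857 = 0.1083 pp.

+0.1 percentage points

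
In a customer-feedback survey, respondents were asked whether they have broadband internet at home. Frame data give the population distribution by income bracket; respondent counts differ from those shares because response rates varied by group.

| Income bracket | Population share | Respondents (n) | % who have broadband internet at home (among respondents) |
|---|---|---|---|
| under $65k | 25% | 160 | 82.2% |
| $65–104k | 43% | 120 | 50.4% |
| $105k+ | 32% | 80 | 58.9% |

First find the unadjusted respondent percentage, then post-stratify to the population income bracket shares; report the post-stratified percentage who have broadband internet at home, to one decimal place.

61.1%

Without adjustment, the pooled respondent share is:
  (160/360)×82.2 + (120/360)×50.4 + (80/360)×58.9 = 66.4222%
Reweighting by population income bracket shares:
  0.25×82.2 + 0.43×50.4 + 0.32×58.9 = 61.07%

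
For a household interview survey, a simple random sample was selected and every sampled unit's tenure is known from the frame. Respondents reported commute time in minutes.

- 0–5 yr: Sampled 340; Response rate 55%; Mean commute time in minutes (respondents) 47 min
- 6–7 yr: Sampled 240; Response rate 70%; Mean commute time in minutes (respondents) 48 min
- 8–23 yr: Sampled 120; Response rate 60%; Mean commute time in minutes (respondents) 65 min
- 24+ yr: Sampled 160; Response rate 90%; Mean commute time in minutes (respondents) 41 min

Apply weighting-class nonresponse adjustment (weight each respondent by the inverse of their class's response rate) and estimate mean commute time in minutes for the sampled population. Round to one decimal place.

48.7

Each respondent's weight = sampled/responded in their class; summing within a class gives n_sampled, so:
  0–5 yr: 340 × 47 = 15,980
  6–7 yr: 240 × 48 = 11,520
  8–23 yr: 120 × 65 = 7800
  24+ yr: 160 × 41 = 6560
Adjusted estimate = 41,860 / 860 = 48.6744 → 48.7.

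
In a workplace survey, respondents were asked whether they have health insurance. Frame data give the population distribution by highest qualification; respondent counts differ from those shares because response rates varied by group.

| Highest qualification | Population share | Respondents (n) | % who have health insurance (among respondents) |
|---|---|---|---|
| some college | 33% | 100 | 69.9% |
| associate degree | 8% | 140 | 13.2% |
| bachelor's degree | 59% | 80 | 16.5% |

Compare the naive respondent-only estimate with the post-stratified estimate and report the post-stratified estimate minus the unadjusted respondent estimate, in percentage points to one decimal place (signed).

Naive respondent-only estimate (weights = respondent counts):
  (100/320)×69.9 + (140/320)×13.2 + (80/320)×16.5 = 31.7437%
Reweighting by population highest qualification shares:
  0.33×69.9 + 0.08×13.2 + 0.59×16.5 = 33.858%
Difference = 33.858 − 31.7437 = 2.1143 pp.

+2.1 percentage points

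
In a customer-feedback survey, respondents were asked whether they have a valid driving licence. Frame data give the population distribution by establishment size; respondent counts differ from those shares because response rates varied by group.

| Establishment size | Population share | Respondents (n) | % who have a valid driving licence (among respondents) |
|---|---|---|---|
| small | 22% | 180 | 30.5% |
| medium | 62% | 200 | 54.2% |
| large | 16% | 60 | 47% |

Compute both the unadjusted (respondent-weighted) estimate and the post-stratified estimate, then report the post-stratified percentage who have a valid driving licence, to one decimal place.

47.8%

Without adjustment, the pooled respondent share is:
  (180/440)×30.5 + (200/440)×54.2 + (60/440)×47 = 43.5227%
Reweighting by population establishment size shares:
  0.22×30.5 + 0.62×54.2 + 0.16×47 = 47.834%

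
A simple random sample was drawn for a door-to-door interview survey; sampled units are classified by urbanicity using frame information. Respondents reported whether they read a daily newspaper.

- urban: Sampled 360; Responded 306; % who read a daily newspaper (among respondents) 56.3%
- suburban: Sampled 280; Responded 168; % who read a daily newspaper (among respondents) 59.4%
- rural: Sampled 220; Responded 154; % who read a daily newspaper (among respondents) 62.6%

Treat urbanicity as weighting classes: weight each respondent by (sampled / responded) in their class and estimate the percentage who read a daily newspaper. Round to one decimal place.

Class response rates: urban 306/360 = 85%, suburban 168/280 = 60%, rural 154/220 = 70%.
Inverse-response-rate weighting restores each class to its sampled count, so class totals weight by n_sampled:
  urban: 360 × 56.3 = 20,268
  suburban: 280 × 59.4 = 16,632
  rural: 220 × 62.6 = 13,772
Adjusted estimate = 50,672 / 860 = 58.9209 → 58.9%.

58.9%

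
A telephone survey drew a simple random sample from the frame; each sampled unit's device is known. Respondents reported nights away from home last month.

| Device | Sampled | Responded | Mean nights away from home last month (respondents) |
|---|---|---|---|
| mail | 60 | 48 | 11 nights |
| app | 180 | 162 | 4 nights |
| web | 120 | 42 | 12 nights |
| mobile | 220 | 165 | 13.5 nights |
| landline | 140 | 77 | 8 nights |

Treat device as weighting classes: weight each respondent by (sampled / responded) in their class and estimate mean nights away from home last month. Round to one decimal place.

Class response rates: mail 48/60 = 80%, app 162/180 = 90%, web 42/120 = 35%, mobile 165/220 = 75%, landline 77/140 = 55%.
Weighting each respondent by the inverse class response rate inflates each class back to its sampled size, so the class weight is n_sampled:
  mail: 60 × 11 = 660
  app: 180 × 4 = 720
  web: 120 × 12 = 1440
  mobile: 220 × 13.5 = 2970
  landline: 140 × 8 = 1120
Adjusted estimate = 6910 / 720 = 9.59722 → 9.6.

9.6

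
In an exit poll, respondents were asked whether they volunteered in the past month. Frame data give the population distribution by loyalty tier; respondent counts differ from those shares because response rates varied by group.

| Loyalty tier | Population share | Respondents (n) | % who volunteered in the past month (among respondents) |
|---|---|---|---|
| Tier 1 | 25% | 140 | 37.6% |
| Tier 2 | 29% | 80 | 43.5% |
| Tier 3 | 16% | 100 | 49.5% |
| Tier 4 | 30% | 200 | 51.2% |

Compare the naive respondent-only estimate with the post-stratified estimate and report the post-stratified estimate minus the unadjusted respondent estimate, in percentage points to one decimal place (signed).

-0.7 percentage points

Without adjustment, the pooled respondent share is:
  (140/520)×37.6 + (80/520)×43.5 + (100/520)×49.5 + (200/520)×51.2 = 46.0269%
Post-stratifying to population shares instead:
  0.25×37.6 + 0.29×43.5 + 0.16×49.5 + 0.3×51.2 = 45.295%
Difference = 45.295 − 46.0269 = -0.7319 pp.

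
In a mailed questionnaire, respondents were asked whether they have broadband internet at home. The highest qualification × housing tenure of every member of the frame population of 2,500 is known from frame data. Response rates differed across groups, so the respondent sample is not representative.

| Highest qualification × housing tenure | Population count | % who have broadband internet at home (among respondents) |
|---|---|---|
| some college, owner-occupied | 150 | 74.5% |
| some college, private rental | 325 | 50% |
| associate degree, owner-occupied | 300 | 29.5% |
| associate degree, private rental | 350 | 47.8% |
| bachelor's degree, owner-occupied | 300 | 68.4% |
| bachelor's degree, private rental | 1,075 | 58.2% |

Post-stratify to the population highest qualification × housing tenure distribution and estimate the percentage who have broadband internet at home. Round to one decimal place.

54.4%

Post-stratification weights by population share, not respondent share:
  some college, owner-occupied: (150/2,500) × 74.5 = 4.47
  some college, private rental: (325/2,500) × 50 = 6.5
  associate degree, owner-occupied: (300/2,500) × 29.5 = 3.54
  associate degree, private rental: (350/2,500) × 47.8 = 6.692
  bachelor's degree, owner-occupied: (300/2,500) × 68.4 = 8.208
  bachelor's degree, private rental: (1,075/2,500) × 58.2 = 25.026
Post-stratified estimate = 54.436 → 54.4%.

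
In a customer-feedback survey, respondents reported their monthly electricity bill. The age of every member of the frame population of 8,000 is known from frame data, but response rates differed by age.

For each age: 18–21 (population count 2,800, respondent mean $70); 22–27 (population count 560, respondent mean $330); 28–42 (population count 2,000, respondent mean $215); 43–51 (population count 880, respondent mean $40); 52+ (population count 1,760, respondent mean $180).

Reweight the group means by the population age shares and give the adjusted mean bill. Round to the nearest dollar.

$145

Each cell contributes population-share × respondent value:
  18–21: (2,800/8,000) × 70 = 24.5
  22–27: (560/8,000) × 330 = 23.1
  28–42: (2,000/8,000) × 215 = 53.75
  43–51: (880/8,000) × 40 = 4.4
  52+: (1,760/8,000) × 180 = 39.6
Post-stratified estimate = 145.35 → $145.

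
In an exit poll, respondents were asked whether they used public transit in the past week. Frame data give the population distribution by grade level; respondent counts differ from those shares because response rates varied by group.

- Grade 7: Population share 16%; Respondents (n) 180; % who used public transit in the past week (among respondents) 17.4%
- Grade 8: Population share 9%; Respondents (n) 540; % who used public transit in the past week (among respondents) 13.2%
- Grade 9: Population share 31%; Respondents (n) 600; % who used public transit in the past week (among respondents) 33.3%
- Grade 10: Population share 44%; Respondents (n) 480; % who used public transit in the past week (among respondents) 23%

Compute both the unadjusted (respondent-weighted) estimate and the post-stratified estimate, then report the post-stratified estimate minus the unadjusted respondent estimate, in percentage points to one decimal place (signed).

Without adjustment, the pooled respondent share is:
  (180/1800)×17.4 + (540/1800)×13.2 + (600/1800)×33.3 + (480/1800)×23 = 22.9333%
Post-stratifying to population shares instead:
  0.16×17.4 + 0.09×13.2 + 0.31×33.3 + 0.44×23 = 24.415%
Difference = 24.415 − 22.9333 = 1.4817 pp.

+1.5 percentage points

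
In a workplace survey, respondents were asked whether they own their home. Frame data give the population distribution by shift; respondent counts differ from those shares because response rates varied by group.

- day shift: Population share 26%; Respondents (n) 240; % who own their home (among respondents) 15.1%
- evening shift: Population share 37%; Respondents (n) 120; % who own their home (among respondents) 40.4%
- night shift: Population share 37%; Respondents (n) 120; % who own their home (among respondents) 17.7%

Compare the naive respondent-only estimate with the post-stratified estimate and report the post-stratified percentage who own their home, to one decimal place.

25.4%

Naive respondent-only estimate (weights = respondent counts):
  (240/480)×15.1 + (120/480)×40.4 + (120/480)×17.7 = 22.075%
Post-stratifying to population shares instead:
  0.26×15.1 + 0.37×40.4 + 0.37×17.7 = 25.423%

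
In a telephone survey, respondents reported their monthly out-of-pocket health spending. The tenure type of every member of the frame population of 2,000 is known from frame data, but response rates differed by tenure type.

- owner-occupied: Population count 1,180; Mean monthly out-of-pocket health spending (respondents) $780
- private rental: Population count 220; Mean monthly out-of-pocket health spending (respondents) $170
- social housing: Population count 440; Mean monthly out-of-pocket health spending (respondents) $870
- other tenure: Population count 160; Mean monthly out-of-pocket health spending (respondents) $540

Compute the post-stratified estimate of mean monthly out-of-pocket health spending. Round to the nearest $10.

Each cell contributes population-share × respondent value:
  owner-occupied: (1,180/2,000) × 780 = 460.2
  private rental: (220/2,000) × 170 = 18.7
  social housing: (440/2,000) × 870 = 191.4
  other tenure: (160/2,000) × 540 = 43.2
Post-stratified estimate = 713.5 → $710.

$710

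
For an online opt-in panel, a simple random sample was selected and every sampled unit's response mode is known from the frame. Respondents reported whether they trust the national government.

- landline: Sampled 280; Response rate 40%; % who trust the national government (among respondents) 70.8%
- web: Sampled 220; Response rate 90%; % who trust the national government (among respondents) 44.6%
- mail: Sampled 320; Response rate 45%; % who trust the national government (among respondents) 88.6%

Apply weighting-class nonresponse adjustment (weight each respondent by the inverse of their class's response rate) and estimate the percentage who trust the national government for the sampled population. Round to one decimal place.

70.7%

Weighting each respondent by the inverse class response rate inflates each class back to its sampled size, so the class weight is n_sampled:
  landline: 280 × 70.8 = 19,824
  web: 220 × 44.6 = 9812
  mail: 320 × 88.6 = 28,352
Adjusted estimate = 57,988 / 820 = 70.7171 → 70.7%.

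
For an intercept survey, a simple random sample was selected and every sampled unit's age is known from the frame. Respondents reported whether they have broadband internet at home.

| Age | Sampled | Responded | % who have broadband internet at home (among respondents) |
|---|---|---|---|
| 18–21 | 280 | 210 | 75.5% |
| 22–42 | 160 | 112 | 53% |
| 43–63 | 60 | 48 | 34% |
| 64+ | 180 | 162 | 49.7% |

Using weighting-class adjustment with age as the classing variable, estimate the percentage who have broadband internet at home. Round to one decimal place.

Class response rates: 18–21 210/280 = 75%, 22–42 112/160 = 70%, 43–63 48/60 = 80%, 64+ 162/180 = 90%.
Each respondent's weight = sampled/responded in their class; summing within a class gives n_sampled, so:
  18–21: 280 × 75.5 = 21,140
  22–42: 160 × 53 = 8480
  43–63: 60 × 34 = 2040
  64+: 180 × 49.7 = 8946
Adjusted estimate = 40,606 / 680 = 59.7147 → 59.7%.

59.7%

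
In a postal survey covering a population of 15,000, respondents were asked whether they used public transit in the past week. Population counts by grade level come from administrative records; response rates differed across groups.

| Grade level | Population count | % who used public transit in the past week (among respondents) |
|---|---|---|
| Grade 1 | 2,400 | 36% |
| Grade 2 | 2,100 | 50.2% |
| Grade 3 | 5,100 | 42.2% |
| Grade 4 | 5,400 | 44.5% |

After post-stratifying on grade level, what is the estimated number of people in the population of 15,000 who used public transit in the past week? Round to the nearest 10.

Apply each group's respondent rate to its population count:
  Grade 1: 2,400 × 36% = 864
  Grade 2: 2,100 × 50.2% = 1054.2
  Grade 3: 5,100 × 42.2% = 2152.2
  Grade 4: 5,400 × 44.5% = 2403
Estimated total = 6473.4 → 6,470.

6,470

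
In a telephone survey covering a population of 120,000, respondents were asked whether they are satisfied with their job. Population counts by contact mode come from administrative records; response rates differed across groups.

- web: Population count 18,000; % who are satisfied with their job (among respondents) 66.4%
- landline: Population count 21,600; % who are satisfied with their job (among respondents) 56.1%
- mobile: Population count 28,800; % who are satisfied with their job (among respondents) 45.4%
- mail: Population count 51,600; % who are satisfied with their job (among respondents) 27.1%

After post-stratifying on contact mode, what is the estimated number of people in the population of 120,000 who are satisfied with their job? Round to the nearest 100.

51,100

Apply each group's respondent rate to its population count:
  web: 18,000 × 66.4% = 11,952
  landline: 21,600 × 56.1% = 12117.6
  mobile: 28,800 × 45.4% = 13075.2
  mail: 51,600 × 27.1% = 13983.6
Estimated total = 51128.4 → 51,100.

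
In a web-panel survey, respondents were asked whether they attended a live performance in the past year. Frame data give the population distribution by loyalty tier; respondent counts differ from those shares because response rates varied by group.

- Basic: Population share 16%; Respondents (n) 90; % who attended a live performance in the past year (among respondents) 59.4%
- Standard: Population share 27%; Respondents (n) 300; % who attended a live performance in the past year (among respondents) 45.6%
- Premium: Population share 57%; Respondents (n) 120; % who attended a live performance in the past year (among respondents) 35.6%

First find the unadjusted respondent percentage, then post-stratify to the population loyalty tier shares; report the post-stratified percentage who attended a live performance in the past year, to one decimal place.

42.1%

Naive respondent-only estimate (weights = respondent counts):
  (90/510)×59.4 + (300/510)×45.6 + (120/510)×35.6 = 45.6824%
Reweighting by population loyalty tier shares:
  0.16×59.4 + 0.27×45.6 + 0.57×35.6 = 42.108%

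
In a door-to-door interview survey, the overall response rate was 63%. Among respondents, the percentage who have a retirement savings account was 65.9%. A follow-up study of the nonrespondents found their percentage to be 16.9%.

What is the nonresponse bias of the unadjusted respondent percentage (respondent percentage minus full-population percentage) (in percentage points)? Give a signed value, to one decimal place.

Nonresponse fraction = 1 − 0.63 = 0.37.
Bias = (nonresponse fraction) × (respondent percentage − nonrespondent percentage)
     = 0.37 × (65.9 − 16.9) = 0.37 × 49 = 18.13.

+18.1 percentage points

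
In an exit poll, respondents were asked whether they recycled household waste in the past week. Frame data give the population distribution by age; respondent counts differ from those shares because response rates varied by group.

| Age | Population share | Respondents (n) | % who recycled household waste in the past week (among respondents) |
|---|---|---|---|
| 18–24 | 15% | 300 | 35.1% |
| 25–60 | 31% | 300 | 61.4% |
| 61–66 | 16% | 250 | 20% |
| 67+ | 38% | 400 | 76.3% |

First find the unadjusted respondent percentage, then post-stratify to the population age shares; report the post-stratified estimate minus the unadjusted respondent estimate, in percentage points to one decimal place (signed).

Without adjustment, the pooled respondent share is:
  (300/1250)×35.1 + (300/1250)×61.4 + (250/1250)×20 + (400/1250)×76.3 = 51.576%
Reweighting by population age shares:
  0.15×35.1 + 0.31×61.4 + 0.16×20 + 0.38×76.3 = 56.493%
Difference = 56.493 − 51.576 = 4.917 pp.

+4.9 percentage points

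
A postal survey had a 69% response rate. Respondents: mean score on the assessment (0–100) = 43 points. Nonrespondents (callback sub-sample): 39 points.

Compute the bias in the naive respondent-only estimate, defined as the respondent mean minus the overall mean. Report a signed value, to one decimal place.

Nonresponse fraction = 1 − 0.69 = 0.31.
Bias = (nonresponse fraction) × (respondent mean − nonrespondent mean)
     = 0.31 × (43 − 39) = 0.31 × 4 = 1.24.

+1.2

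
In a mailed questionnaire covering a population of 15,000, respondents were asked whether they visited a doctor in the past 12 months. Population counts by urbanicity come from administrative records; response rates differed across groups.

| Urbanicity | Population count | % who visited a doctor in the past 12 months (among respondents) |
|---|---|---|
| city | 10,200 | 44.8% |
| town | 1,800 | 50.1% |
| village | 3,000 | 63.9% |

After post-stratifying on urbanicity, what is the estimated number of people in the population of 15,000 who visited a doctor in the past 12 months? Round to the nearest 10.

7,390

Each cell contributes its population count × the respondent rate:
  city: 10,200 × 44.8% = 4569.6
  town: 1,800 × 50.1% = 901.8
  village: 3,000 × 63.9% = 1917
Estimated total = 7388.4 → 7,390.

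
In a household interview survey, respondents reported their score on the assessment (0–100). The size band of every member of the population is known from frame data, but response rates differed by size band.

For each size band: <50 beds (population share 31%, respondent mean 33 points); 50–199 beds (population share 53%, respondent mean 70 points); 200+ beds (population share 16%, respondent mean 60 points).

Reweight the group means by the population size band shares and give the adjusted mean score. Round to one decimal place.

Each cell contributes population-share × respondent value:
  <50 beds: 0.31 × 33 = 10.23
  50–199 beds: 0.53 × 70 = 37.1
  200+ beds: 0.16 × 60 = 9.6
Post-stratified estimate = 56.93 → 56.9.

56.9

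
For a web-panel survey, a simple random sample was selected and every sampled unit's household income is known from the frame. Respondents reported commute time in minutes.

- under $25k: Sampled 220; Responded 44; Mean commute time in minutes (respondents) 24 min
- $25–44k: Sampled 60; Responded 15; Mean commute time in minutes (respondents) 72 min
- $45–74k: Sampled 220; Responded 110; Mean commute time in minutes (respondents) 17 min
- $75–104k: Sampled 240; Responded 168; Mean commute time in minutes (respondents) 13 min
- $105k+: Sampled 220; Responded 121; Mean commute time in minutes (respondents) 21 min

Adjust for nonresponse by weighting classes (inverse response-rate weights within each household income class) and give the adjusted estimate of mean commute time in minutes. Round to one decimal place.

Class response rates: under $25k 44/220 = 20%, $25–44k 15/60 = 25%, $45–74k 110/220 = 50%, $75–104k 168/240 = 70%, $105k+ 121/220 = 55%.
Weighting each respondent by the inverse class response rate inflates each class back to its sampled size, so the class weight is n_sampled:
  under $25k: 220 × 24 = 5280
  $25–44k: 60 × 72 = 4320
  $45–74k: 220 × 17 = 3740
  $75–104k: 240 × 13 = 3120
  $105k+: 220 × 21 = 4620
Adjusted estimate = 21,080 / 960 = 21.9583 → 22.0.

22.0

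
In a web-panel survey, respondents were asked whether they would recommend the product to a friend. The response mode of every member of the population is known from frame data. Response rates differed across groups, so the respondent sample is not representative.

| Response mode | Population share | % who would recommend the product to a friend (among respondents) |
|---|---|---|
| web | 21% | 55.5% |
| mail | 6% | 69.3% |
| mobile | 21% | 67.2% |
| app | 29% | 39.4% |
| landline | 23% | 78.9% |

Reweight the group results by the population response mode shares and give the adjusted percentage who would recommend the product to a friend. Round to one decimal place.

59.5%

Weight each group's respondent value by its population share:
  web: 0.21 × 55.5 = 11.655
  mail: 0.06 × 69.3 = 4.158
  mobile: 0.21 × 67.2 = 14.112
  app: 0.29 × 39.4 = 11.426
  landline: 0.23 × 78.9 = 18.147
Post-stratified estimate = 59.498 → 59.5%.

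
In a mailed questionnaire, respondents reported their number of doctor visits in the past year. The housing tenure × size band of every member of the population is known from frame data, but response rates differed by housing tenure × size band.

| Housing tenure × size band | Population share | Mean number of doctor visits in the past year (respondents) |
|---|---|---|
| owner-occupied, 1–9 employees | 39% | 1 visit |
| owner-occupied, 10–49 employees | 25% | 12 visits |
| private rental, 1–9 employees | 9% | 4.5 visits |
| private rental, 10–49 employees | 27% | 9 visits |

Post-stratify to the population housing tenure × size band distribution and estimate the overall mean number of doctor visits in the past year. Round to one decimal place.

Weight each group's respondent value by its population share:
  owner-occupied, 1–9 employees: 0.39 × 1 = 0.39
  owner-occupied, 10–49 employees: 0.25 × 12 = 3
  private rental, 1–9 employees: 0.09 × 4.5 = 0.405
  private rental, 10–49 employees: 0.27 × 9 = 2.43
Post-stratified estimate = 6.225 → 6.2.

6.2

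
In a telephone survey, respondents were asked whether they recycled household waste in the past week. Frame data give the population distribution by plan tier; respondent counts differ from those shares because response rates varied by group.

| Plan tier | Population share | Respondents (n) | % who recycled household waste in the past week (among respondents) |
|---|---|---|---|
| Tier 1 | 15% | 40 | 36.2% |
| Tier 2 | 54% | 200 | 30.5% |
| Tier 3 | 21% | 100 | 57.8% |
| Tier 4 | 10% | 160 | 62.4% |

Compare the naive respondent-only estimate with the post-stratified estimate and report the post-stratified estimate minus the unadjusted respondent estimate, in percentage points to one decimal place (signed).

Without adjustment, the pooled respondent share is:
  (40/500)×36.2 + (200/500)×30.5 + (100/500)×57.8 + (160/500)×62.4 = 46.624%
Reweighting by population plan tier shares:
  0.15×36.2 + 0.54×30.5 + 0.21×57.8 + 0.1×62.4 = 40.278%
Difference = 40.278 − 46.624 = -6.346 pp.

-6.3 percentage points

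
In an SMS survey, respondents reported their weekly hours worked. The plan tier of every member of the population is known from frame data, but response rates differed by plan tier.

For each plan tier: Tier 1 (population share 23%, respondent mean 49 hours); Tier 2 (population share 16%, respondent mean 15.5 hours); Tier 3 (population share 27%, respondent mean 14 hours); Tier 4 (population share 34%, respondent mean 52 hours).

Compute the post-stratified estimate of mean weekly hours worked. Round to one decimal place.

35.2

Weight each group's respondent value by its population share:
  Tier 1: 0.23 × 49 = 11.27
  Tier 2: 0.16 × 15.5 = 2.48
  Tier 3: 0.27 × 14 = 3.78
  Tier 4: 0.34 × 52 = 17.68
Post-stratified estimate = 35.21 → 35.2.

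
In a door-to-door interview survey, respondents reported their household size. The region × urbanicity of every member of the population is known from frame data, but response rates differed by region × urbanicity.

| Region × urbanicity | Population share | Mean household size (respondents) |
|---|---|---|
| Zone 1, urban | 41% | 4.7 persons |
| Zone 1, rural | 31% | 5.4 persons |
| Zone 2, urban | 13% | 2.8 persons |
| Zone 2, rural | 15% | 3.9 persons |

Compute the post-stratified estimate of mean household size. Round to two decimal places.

Reweight to the known region × urbanicity distribution:
  Zone 1, urban: 0.41 × 4.7 = 1.927
  Zone 1, rural: 0.31 × 5.4 = 1.674
  Zone 2, urban: 0.13 × 2.8 = 0.364
  Zone 2, rural: 0.15 × 3.9 = 0.585
Post-stratified estimate = 4.55 → 4.55.

4.55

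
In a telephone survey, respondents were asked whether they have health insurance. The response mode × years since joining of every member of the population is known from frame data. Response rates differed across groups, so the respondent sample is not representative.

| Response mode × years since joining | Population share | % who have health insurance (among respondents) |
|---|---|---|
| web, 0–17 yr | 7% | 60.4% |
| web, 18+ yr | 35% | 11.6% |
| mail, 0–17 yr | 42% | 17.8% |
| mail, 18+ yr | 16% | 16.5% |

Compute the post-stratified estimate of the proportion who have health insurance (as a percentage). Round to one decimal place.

18.4%

Weight each group's respondent value by its population share:
  web, 0–17 yr: 0.07 × 60.4 = 4.228
  web, 18+ yr: 0.35 × 11.6 = 4.06
  mail, 0–17 yr: 0.42 × 17.8 = 7.476
  mail, 18+ yr: 0.16 × 16.5 = 2.64
Post-stratified estimate = 18.404 → 18.4%.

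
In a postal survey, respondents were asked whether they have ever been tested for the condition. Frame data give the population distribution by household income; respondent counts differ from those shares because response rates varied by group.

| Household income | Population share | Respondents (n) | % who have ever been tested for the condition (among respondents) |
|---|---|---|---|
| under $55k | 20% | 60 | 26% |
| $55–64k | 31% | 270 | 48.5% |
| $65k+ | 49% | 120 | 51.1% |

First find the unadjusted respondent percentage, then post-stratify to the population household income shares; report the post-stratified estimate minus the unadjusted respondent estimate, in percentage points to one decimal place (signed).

Unadjusted (pooled respondent) estimate weights by respondent counts:
  (60/450)×26 + (270/450)×48.5 + (120/450)×51.1 = 46.1933%
Post-stratifying to population shares instead:
  0.2×26 + 0.31×48.5 + 0.49×51.1 = 45.274%
Difference = 45.274 − 46.1933 = -0.9193 pp.

-0.9 percentage points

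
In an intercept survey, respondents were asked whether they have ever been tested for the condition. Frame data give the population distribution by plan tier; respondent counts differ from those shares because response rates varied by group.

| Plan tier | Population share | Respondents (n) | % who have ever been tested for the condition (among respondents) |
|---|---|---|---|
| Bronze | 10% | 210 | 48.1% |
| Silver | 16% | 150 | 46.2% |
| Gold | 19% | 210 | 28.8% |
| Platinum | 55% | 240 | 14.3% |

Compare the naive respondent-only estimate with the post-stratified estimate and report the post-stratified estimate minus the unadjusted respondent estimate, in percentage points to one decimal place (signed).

Unadjusted (pooled respondent) estimate weights by respondent counts:
  (210/810)×48.1 + (150/810)×46.2 + (210/810)×28.8 + (240/810)×14.3 = 32.7296%
Post-stratified estimate weights by population shares:
  0.1×48.1 + 0.16×46.2 + 0.19×28.8 + 0.55×14.3 = 25.539%
Difference = 25.539 − 32.7296 = -7.1906 pp.

-7.2 percentage points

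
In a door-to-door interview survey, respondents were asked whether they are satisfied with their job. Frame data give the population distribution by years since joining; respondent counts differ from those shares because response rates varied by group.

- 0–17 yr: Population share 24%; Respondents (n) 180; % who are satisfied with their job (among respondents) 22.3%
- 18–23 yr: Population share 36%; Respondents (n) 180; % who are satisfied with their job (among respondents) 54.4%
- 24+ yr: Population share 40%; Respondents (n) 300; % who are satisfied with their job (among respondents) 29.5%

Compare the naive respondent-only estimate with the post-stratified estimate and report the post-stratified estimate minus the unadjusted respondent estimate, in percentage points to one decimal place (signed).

+2.4 percentage points

Without adjustment, the pooled respondent share is:
  (180/660)×22.3 + (180/660)×54.4 + (300/660)×29.5 = 34.3273%
Post-stratifying to population shares instead:
  0.24×22.3 + 0.36×54.4 + 0.4×29.5 = 36.736%
Difference = 36.736 − 34.3273 = 2.4087 pp.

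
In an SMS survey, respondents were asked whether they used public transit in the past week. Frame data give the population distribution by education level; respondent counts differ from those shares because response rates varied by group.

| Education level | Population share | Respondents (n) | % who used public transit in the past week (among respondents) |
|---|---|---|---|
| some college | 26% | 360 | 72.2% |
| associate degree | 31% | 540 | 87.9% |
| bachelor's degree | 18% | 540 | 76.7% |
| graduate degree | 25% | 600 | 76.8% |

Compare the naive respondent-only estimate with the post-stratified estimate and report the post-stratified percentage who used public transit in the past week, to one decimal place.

79.0%

Unadjusted (pooled respondent) estimate weights by respondent counts:
  (360/2040)×72.2 + (540/2040)×87.9 + (540/2040)×76.7 + (600/2040)×76.8 = 78.9%
Reweighting by population education level shares:
  0.26×72.2 + 0.31×87.9 + 0.18×76.7 + 0.25×76.8 = 79.027%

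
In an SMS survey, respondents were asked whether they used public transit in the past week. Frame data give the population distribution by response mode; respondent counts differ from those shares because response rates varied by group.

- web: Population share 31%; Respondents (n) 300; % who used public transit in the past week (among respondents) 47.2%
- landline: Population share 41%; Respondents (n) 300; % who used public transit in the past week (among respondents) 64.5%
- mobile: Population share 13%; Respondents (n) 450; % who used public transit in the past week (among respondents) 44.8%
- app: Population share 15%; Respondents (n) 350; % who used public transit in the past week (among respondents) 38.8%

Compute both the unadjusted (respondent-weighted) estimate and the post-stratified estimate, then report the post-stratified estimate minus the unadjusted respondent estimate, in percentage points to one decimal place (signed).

+4.7 percentage points

Without adjustment, the pooled respondent share is:
  (300/1400)×47.2 + (300/1400)×64.5 + (450/1400)×44.8 + (350/1400)×38.8 = 48.0357%
Post-stratifying to population shares instead:
  0.31×47.2 + 0.41×64.5 + 0.13×44.8 + 0.15×38.8 = 52.721%
Difference = 52.721 − 48.0357 = 4.6853 pp.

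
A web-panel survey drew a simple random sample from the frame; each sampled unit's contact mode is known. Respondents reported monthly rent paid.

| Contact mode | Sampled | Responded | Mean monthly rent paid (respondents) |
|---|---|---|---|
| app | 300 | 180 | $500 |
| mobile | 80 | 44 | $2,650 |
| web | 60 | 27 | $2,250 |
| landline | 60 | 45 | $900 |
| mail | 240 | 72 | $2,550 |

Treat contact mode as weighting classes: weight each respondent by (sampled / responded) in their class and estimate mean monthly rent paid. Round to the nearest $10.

Response rates by class: app 180/300 = 60%, mobile 44/80 = 55%, web 27/60 = 45%, landline 45/60 = 75%, mail 72/240 = 30%.
Each respondent's weight = sampled/responded in their class; summing within a class gives n_sampled, so:
  app: 300 × 500 = 150,000
  mobile: 80 × 2650 = 212,000
  web: 60 × 2250 = 135,000
  landline: 60 × 900 = 54,000
  mail: 240 × 2550 = 612,000
Adjusted estimate = 1,163,000 / 740 = 1571.62 → $1,570.

$1,570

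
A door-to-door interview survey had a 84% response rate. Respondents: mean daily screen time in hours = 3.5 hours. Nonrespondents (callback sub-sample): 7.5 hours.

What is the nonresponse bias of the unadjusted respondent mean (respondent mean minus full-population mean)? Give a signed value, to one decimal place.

-0.6

Nonresponse fraction = 1 − 0.84 = 0.16.
Bias = (nonresponse fraction) × (respondent mean − nonrespondent mean)
     = 0.16 × (3.5 − 7.5) = 0.16 × -4 = -0.64.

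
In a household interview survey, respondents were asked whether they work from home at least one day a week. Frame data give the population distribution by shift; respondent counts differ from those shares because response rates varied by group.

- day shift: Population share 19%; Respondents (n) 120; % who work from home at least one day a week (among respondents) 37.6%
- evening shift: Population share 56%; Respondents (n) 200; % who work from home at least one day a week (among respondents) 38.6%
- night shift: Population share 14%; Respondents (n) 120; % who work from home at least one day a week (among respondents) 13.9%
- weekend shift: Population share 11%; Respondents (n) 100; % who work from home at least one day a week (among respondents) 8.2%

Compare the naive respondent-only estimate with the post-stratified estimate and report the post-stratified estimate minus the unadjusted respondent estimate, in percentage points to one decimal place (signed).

+4.3 percentage points

Naive respondent-only estimate (weights = respondent counts):
  (120/540)×37.6 + (200/540)×38.6 + (120/540)×13.9 + (100/540)×8.2 = 27.2593%
Reweighting by population shift shares:
  0.19×37.6 + 0.56×38.6 + 0.14×13.9 + 0.11×8.2 = 31.608%
Difference = 31.608 − 27.2593 = 4.3487 pp.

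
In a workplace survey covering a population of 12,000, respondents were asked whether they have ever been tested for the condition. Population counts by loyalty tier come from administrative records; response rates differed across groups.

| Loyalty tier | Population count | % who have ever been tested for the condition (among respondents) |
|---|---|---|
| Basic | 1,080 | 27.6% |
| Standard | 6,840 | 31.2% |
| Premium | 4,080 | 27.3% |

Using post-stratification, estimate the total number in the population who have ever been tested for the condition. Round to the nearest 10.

3,550

Apply each group's respondent rate to its population count:
  Basic: 1,080 × 27.6% = 298.08
  Standard: 6,840 × 31.2% = 2134.08
  Premium: 4,080 × 27.3% = 1113.84
Estimated total = 3546 → 3,550.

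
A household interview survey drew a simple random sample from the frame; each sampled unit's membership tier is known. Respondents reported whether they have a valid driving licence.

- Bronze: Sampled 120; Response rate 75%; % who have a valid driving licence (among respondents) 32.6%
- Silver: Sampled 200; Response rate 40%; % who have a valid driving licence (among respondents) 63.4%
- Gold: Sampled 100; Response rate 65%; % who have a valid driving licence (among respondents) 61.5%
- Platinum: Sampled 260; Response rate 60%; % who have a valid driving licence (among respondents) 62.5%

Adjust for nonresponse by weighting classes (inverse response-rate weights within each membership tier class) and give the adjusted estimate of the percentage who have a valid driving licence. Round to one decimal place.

Weighting each respondent by the inverse class response rate inflates each class back to its sampled size, so the class weight is n_sampled:
  Bronze: 120 × 32.6 = 3912
  Silver: 200 × 63.4 = 12,680
  Gold: 100 × 61.5 = 6150
  Platinum: 260 × 62.5 = 16,250
Adjusted estimate = 38,992 / 680 = 57.3412 → 57.3%.

57.3%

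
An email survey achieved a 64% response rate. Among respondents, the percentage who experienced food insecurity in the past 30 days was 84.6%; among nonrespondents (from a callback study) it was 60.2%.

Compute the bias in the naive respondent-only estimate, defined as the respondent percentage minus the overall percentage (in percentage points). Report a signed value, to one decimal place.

+8.8 percentage points

Nonresponse fraction = 1 − 0.64 = 0.36.
Bias = (nonresponse fraction) × (respondent percentage − nonrespondent percentage)
     = 0.36 × (84.6 − 60.2) = 0.36 × 24.4 = 8.784.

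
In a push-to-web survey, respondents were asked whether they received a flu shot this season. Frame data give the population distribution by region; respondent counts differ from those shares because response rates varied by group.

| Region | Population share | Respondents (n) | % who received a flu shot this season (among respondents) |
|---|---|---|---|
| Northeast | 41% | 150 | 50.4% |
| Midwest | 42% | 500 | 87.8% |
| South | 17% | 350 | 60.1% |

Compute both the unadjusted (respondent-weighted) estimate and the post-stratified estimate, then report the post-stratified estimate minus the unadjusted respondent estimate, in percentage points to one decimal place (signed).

Unadjusted (pooled respondent) estimate weights by respondent counts:
  (150/1000)×50.4 + (500/1000)×87.8 + (350/1000)×60.1 = 72.495%
Post-stratified estimate weights by population shares:
  0.41×50.4 + 0.42×87.8 + 0.17×60.1 = 67.757%
Difference = 67.757 − 72.495 = -4.738 pp.

-4.7 percentage points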